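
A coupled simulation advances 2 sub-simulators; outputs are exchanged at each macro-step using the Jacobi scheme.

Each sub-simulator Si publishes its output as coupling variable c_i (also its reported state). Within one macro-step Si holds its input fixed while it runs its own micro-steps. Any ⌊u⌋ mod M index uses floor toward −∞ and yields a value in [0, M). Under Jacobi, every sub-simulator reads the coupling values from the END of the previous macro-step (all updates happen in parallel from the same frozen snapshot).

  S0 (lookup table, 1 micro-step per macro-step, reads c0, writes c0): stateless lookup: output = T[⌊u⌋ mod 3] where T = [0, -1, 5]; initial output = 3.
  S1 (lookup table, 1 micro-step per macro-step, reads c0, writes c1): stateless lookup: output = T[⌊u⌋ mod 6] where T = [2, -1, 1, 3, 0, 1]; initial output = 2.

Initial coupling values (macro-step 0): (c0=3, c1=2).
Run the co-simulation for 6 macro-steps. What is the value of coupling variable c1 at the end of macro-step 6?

c1 at macro-step 6 = 2

macro 1: S0 reads c0=3 → after 1×micro: 0; S1 reads c0=3 → after 1×micro: 3 ⇒ (c0=0, c1=3)
macro 2: S0 reads c0=0 → after 1×micro: 0; S1 reads c0=0 → after 1×micro: 2 ⇒ (c0=0, c1=2)
macro 3: S0 reads c0=0 → after 1×micro: 0; S1 reads c0=0 → after 1×micro: 2 ⇒ (c0=0, c1=2)
macro 4: S0 reads c0=0 → after 1×micro: 0; S1 reads c0=0 → after 1×micro: 2 ⇒ (c0=0, c1=2)
macro 5: S0 reads c0=0 → after 1×micro: 0; S1 reads c0=0 → after 1×micro: 2 ⇒ (c0=0, c1=2)
macro 6: S0 reads c0=0 → after 1×micro: 0; S1 reads c0=0 → after 1×micro: 2 ⇒ (c0=0, c1=2)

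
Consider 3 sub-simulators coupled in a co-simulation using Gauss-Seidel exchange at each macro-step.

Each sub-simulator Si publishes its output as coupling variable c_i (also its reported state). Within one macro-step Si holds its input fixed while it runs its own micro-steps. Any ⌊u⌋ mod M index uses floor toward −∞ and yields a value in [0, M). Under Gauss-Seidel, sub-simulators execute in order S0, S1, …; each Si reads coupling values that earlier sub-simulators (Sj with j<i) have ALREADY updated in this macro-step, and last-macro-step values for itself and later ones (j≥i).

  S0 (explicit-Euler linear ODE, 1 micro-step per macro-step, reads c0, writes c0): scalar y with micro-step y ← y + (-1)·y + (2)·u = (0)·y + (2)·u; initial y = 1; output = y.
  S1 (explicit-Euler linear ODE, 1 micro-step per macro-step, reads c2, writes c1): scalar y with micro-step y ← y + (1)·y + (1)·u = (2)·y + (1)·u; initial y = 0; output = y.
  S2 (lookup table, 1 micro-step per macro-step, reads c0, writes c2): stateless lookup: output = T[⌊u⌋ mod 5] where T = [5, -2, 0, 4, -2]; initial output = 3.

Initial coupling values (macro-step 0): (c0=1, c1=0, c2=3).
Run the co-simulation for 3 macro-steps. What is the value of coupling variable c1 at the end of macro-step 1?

c1 at macro-step 1 = 3

macro 1: S0 reads c0=1 → after 1×micro: 2; S1 reads c2=3 → after 1×micro: 3; S2 reads c0=2 → after 1×micro: 0 ⇒ (c0=2, c1=3, c2=0)
macro 2: S0 reads c0=2 → after 1×micro: 4; S1 reads c2=0 → after 1×micro: 6; S2 reads c0=4 → after 1×micro: -2 ⇒ (c0=4, c1=6, c2=-2)
macro 3: S0 reads c0=4 → after 1×micro: 8; S1 reads c2=-2 → after 1×micro: 10; S2 reads c0=8 → after 1×micro: 4 ⇒ (c0=8, c1=10, c2=4)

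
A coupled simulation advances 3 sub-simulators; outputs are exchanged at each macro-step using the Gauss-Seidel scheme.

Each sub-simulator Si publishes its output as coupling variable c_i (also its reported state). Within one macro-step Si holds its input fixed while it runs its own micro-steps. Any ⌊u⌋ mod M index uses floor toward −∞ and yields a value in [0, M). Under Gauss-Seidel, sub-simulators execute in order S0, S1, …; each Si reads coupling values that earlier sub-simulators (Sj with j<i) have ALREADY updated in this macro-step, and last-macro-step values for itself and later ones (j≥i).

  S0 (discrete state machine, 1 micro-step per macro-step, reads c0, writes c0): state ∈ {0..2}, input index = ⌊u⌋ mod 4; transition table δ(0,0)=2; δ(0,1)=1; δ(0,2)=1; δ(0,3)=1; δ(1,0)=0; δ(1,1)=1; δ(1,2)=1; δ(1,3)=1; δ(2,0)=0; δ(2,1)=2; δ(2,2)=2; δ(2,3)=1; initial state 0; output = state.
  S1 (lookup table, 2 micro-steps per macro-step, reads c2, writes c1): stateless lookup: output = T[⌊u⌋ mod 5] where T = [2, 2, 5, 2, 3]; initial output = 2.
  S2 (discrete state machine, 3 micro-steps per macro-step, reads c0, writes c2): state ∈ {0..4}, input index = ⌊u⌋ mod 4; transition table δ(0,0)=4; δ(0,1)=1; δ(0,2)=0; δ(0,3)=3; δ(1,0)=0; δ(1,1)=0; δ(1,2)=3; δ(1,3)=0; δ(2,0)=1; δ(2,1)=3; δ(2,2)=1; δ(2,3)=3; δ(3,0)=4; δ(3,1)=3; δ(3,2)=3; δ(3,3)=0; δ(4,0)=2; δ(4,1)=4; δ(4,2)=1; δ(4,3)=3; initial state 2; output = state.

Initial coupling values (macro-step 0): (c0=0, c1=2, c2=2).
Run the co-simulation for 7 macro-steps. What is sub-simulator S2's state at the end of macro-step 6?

S2 state at macro-step 6 = 3

macro 1: S0 reads c0=0 → after 1×micro: 2; S1 reads c2=2 → after 2×micro: 5; S2 reads c0=2 → after 3×micro: 3 ⇒ (c0=2, c1=5, c2=3)
macro 2: S0 reads c0=2 → after 1×micro: 2; S1 reads c2=3 → after 2×micro: 2; S2 reads c0=2 → after 3×micro: 3 ⇒ (c0=2, c1=2, c2=3)
macro 3: S0 reads c0=2 → after 1×micro: 2; S1 reads c2=3 → after 2×micro: 2; S2 reads c0=2 → after 3×micro: 3 ⇒ (c0=2, c1=2, c2=3)
macro 4: S0 reads c0=2 → after 1×micro: 2; S1 reads c2=3 → after 2×micro: 2; S2 reads c0=2 → after 3×micro: 3 ⇒ (c0=2, c1=2, c2=3)
macro 5: S0 reads c0=2 → after 1×micro: 2; S1 reads c2=3 → after 2×micro: 2; S2 reads c0=2 → after 3×micro: 3 ⇒ (c0=2, c1=2, c2=3)
macro 6: S0 reads c0=2 → after 1×micro: 2; S1 reads c2=3 → after 2×micro: 2; S2 reads c0=2 → after 3×micro: 3 ⇒ (c0=2, c1=2, c2=3)
macro 7: S0 reads c0=2 → after 1×micro: 2; S1 reads c2=3 → after 2×micro: 2; S2 reads c0=2 → after 3×micro: 3 ⇒ (c0=2, c1=2, c2=3)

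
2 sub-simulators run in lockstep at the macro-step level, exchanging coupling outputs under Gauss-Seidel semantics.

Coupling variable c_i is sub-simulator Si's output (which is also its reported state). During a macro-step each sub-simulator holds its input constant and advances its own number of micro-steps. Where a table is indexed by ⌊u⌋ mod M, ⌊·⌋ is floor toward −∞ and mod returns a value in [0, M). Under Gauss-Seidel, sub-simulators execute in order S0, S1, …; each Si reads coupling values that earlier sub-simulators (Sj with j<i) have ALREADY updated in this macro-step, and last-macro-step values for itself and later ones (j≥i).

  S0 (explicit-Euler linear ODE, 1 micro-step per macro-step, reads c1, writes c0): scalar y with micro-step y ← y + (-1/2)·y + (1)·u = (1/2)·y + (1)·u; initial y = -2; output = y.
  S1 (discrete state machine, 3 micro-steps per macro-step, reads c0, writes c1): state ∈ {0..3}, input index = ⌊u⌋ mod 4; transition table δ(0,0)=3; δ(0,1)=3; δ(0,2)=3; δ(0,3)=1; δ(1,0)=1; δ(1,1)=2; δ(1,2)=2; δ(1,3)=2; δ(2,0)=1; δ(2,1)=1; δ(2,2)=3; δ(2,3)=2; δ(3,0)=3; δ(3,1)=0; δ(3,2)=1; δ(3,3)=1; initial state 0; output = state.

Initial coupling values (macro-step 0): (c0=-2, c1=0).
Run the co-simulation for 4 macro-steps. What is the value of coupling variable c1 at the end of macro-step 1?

c1 at macro-step 1 = 2

macro 1: S0 reads c1=0 → after 1×micro: -1; S1 reads c0=-1 → after 3×micro: 2 ⇒ (c0=-1, c1=2)
macro 2: S0 reads c1=2 → after 1×micro: 3/2; S1 reads c0=3/2 → after 3×micro: 1 ⇒ (c0=3/2, c1=1)
macro 3: S0 reads c1=1 → after 1×micro: 7/4; S1 reads c0=7/4 → after 3×micro: 2 ⇒ (c0=7/4, c1=2)
macro 4: S0 reads c1=2 → after 1×micro: 23/8; S1 reads c0=23/8 → after 3×micro: 2 ⇒ (c0=23/8, c1=2)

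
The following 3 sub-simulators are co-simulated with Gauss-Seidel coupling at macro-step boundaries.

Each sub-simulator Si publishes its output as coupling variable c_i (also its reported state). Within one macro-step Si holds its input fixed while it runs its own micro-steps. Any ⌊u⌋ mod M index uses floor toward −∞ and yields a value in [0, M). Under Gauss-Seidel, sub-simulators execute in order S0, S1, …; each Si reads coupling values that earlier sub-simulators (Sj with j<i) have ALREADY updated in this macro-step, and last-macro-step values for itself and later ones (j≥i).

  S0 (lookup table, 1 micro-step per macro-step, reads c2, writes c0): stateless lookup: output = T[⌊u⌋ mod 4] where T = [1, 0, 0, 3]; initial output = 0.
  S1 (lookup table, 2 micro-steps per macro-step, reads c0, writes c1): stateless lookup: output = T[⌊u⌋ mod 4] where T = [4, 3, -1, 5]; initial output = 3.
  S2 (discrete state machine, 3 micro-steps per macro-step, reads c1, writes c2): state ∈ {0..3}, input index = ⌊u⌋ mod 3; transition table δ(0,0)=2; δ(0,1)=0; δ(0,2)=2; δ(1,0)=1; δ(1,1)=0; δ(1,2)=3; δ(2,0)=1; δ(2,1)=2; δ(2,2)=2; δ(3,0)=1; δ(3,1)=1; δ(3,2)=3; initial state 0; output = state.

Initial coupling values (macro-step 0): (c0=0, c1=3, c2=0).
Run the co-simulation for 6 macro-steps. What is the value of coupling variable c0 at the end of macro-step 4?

c0 at macro-step 4 = 0

macro 1: S0 reads c2=0 → after 1×micro: 1; S1 reads c0=1 → after 2×micro: 3; S2 reads c1=3 → after 3×micro: 1 ⇒ (c0=1, c1=3, c2=1)
macro 2: S0 reads c2=1 → after 1×micro: 0; S1 reads c0=0 → after 2×micro: 4; S2 reads c1=4 → after 3×micro: 0 ⇒ (c0=0, c1=4, c2=0)
macro 3: S0 reads c2=0 → after 1×micro: 1; S1 reads c0=1 → after 2×micro: 3; S2 reads c1=3 → after 3×micro: 1 ⇒ (c0=1, c1=3, c2=1)
macro 4: S0 reads c2=1 → after 1×micro: 0; S1 reads c0=0 → after 2×micro: 4; S2 reads c1=4 → after 3×micro: 0 ⇒ (c0=0, c1=4, c2=0)
macro 5: S0 reads c2=0 → after 1×micro: 1; S1 reads c0=1 → after 2×micro: 3; S2 reads c1=3 → after 3×micro: 1 ⇒ (c0=1, c1=3, c2=1)
macro 6: S0 reads c2=1 → after 1×micro: 0; S1 reads c0=0 → after 2×micro: 4; S2 reads c1=4 → after 3×micro: 0 ⇒ (c0=0, c1=4, c2=0)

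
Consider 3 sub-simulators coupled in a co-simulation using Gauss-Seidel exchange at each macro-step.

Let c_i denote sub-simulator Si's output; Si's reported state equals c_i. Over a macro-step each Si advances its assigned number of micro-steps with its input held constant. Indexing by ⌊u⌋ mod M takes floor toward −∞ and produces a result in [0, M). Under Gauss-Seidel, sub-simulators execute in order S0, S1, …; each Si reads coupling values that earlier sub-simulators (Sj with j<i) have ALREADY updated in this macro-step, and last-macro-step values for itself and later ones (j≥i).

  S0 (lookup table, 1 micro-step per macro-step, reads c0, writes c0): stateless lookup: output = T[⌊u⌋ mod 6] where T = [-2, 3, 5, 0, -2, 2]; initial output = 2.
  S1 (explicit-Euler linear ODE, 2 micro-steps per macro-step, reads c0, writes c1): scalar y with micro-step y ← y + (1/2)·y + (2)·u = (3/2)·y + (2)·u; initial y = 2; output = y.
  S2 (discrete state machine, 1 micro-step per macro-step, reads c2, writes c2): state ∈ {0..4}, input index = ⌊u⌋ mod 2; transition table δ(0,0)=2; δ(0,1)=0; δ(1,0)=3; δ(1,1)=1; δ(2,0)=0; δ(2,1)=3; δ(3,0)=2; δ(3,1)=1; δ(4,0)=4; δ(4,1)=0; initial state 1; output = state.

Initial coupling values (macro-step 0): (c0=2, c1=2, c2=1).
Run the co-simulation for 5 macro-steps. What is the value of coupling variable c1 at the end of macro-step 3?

c1 at macro-step 3 = 6299/32

macro 1: S0 reads c0=2 → after 1×micro: 5; S1 reads c0=5 → after 2×micro: 59/2; S2 reads c2=1 → after 1×micro: 1 ⇒ (c0=5, c1=59/2, c2=1)
macro 2: S0 reads c0=5 → after 1×micro: 2; S1 reads c0=2 → after 2×micro: 611/8; S2 reads c2=1 → after 1×micro: 1 ⇒ (c0=2, c1=611/8, c2=1)
macro 3: S0 reads c0=2 → after 1×micro: 5; S1 reads c0=5 → after 2×micro: 6299/32; S2 reads c2=1 → after 1×micro: 1 ⇒ (c0=5, c1=6299/32, c2=1)
macro 4: S0 reads c0=5 → after 1×micro: 2; S1 reads c0=2 → after 2×micro: 57971/128; S2 reads c2=1 → after 1×micro: 1 ⇒ (c0=2, c1=57971/128, c2=1)
macro 5: S0 reads c0=2 → after 1×micro: 5; S1 reads c0=5 → after 2×micro: 534539/512; S2 reads c2=1 → after 1×micro: 1 ⇒ (c0=5, c1=534539/512, c2=1)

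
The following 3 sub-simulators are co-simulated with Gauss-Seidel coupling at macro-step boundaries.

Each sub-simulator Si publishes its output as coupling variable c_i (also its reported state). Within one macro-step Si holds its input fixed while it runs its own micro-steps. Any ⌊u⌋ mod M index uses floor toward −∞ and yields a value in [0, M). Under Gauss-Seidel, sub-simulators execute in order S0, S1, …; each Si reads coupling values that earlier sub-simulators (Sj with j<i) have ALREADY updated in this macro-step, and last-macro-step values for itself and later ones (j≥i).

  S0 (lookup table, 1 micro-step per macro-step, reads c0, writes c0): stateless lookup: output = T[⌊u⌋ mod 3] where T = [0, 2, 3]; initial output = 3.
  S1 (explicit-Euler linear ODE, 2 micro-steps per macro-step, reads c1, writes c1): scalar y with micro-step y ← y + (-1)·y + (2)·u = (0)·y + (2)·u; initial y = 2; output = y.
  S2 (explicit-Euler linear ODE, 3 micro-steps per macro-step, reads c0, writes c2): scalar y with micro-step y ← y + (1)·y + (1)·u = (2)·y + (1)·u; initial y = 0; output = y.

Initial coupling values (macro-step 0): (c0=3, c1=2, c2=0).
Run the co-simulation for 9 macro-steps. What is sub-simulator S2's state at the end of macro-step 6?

macro 1: S0 reads c0=3 → after 1×micro: 0; S1 reads c1=2 → after 2×micro: 4; S2 reads c0=0 → after 3×micro: 0 ⇒ (c0=0, c1=4, c2=0)
macro 2: S0 reads c0=0 → after 1×micro: 0; S1 reads c1=4 → after 2×micro: 8; S2 reads c0=0 → after 3×micro: 0 ⇒ (c0=0, c1=8, c2=0)
macro 3: S0 reads c0=0 → after 1×micro: 0; S1 reads c1=8 → after 2×micro: 16; S2 reads c0=0 → after 3×micro: 0 ⇒ (c0=0, c1=16, c2=0)
macro 4: S0 reads c0=0 → after 1×micro: 0; S1 reads c1=16 → after 2×micro: 32; S2 reads c0=0 → after 3×micro: 0 ⇒ (c0=0, c1=32, c2=0)
macro 5: S0 reads c0=0 → after 1×micro: 0; S1 reads c1=32 → after 2×micro: 64; S2 reads c0=0 → after 3×micro: 0 ⇒ (c0=0, c1=64, c2=0)
macro 6: S0 reads c0=0 → after 1×micro: 0; S1 reads c1=64 → after 2×micro: 128; S2 reads c0=0 → after 3×micro: 0 ⇒ (c0=0, c1=128, c2=0)
macro 7: S0 reads c0=0 → after 1×micro: 0; S1 reads c1=128 → after 2×micro: 256; S2 reads c0=0 → after 3×micro: 0 ⇒ (c0=0, c1=256, c2=0)
macro 8: S0 reads c0=0 → after 1×micro: 0; S1 reads c1=256 → after 2×micro: 512; S2 reads c0=0 → after 3×micro: 0 ⇒ (c0=0, c1=512, c2=0)
macro 9: S0 reads c0=0 → after 1×micro: 0; S1 reads c1=512 → after 2×micro: 1024; S2 reads c0=0 → after 3×micro: 0 ⇒ (c0=0, c1=1024, c2=0)

S2 state at macro-step 6 = 0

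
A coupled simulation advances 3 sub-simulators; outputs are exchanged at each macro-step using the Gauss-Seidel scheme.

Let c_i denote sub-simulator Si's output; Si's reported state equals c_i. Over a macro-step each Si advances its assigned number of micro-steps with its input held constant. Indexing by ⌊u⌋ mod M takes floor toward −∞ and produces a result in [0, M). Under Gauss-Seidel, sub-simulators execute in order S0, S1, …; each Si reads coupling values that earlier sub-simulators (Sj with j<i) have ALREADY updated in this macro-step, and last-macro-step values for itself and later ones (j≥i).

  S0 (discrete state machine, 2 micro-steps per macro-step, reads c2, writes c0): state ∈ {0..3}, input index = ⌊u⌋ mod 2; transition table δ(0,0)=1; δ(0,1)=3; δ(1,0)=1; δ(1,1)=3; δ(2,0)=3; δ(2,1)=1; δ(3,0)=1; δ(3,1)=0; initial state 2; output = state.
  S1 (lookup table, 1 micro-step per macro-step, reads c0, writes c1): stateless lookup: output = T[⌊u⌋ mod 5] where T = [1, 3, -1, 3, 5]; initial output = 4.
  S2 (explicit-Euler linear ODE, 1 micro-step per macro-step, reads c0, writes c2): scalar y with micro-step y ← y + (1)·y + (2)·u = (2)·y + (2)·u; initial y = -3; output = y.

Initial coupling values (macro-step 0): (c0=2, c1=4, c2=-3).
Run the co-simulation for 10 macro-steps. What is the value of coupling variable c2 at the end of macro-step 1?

c2 at macro-step 1 = 0

macro 1: S0 reads c2=-3 → after 2×micro: 3; S1 reads c0=3 → after 1×micro: 3; S2 reads c0=3 → after 1×micro: 0 ⇒ (c0=3, c1=3, c2=0)
macro 2: S0 reads c2=0 → after 2×micro: 1; S1 reads c0=1 → after 1×micro: 3; S2 reads c0=1 → after 1×micro: 2 ⇒ (c0=1, c1=3, c2=2)
macro 3: S0 reads c2=2 → after 2×micro: 1; S1 reads c0=1 → after 1×micro: 3; S2 reads c0=1 → after 1×micro: 6 ⇒ (c0=1, c1=3, c2=6)
macro 4: S0 reads c2=6 → after 2×micro: 1; S1 reads c0=1 → after 1×micro: 3; S2 reads c0=1 → after 1×micro: 14 ⇒ (c0=1, c1=3, c2=14)
macro 5: S0 reads c2=14 → after 2×micro: 1; S1 reads c0=1 → after 1×micro: 3; S2 reads c0=1 → after 1×micro: 30 ⇒ (c0=1, c1=3, c2=30)
macro 6: S0 reads c2=30 → after 2×micro: 1; S1 reads c0=1 → after 1×micro: 3; S2 reads c0=1 → after 1×micro: 62 ⇒ (c0=1, c1=3, c2=62)
macro 7: S0 reads c2=62 → after 2×micro: 1; S1 reads c0=1 → after 1×micro: 3; S2 reads c0=1 → after 1×micro: 126 ⇒ (c0=1, c1=3, c2=126)
macro 8: S0 reads c2=126 → after 2×micro: 1; S1 reads c0=1 → after 1×micro: 3; S2 reads c0=1 → after 1×micro: 254 ⇒ (c0=1, c1=3, c2=254)
macro 9: S0 reads c2=254 → after 2×micro: 1; S1 reads c0=1 → after 1×micro: 3; S2 reads c0=1 → after 1×micro: 510 ⇒ (c0=1, c1=3, c2=510)
macro 10: S0 reads c2=510 → after 2×micro: 1; S1 reads c0=1 → after 1×micro: 3; S2 reads c0=1 → after 1×micro: 1022 ⇒ (c0=1, c1=3, c2=1022)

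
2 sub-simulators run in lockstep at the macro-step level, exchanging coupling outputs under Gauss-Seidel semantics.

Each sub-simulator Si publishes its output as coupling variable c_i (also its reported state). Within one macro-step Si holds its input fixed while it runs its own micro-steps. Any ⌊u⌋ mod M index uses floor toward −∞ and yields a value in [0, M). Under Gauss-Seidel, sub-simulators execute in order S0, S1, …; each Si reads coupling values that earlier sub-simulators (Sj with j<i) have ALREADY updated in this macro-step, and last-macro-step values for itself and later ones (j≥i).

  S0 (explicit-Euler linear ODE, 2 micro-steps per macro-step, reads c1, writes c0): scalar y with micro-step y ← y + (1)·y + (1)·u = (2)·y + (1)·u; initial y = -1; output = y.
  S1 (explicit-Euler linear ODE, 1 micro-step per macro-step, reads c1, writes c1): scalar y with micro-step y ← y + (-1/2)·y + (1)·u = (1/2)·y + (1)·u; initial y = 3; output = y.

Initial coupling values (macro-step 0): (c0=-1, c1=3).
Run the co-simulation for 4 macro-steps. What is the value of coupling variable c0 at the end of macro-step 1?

macro 1: S0 reads c1=3 → after 2×micro: 5; S1 reads c1=3 → after 1×micro: 9/2 ⇒ (c0=5, c1=9/2)
macro 2: S0 reads c1=9/2 → after 2×micro: 67/2; S1 reads c1=9/2 → after 1×micro: 27/4 ⇒ (c0=67/2, c1=27/4)
macro 3: S0 reads c1=27/4 → after 2×micro: 617/4; S1 reads c1=27/4 → after 1×micro: 81/8 ⇒ (c0=617/4, c1=81/8)
macro 4: S0 reads c1=81/8 → after 2×micro: 5179/8; S1 reads c1=81/8 → after 1×micro: 243/16 ⇒ (c0=5179/8, c1=243/16)

c0 at macro-step 1 = 5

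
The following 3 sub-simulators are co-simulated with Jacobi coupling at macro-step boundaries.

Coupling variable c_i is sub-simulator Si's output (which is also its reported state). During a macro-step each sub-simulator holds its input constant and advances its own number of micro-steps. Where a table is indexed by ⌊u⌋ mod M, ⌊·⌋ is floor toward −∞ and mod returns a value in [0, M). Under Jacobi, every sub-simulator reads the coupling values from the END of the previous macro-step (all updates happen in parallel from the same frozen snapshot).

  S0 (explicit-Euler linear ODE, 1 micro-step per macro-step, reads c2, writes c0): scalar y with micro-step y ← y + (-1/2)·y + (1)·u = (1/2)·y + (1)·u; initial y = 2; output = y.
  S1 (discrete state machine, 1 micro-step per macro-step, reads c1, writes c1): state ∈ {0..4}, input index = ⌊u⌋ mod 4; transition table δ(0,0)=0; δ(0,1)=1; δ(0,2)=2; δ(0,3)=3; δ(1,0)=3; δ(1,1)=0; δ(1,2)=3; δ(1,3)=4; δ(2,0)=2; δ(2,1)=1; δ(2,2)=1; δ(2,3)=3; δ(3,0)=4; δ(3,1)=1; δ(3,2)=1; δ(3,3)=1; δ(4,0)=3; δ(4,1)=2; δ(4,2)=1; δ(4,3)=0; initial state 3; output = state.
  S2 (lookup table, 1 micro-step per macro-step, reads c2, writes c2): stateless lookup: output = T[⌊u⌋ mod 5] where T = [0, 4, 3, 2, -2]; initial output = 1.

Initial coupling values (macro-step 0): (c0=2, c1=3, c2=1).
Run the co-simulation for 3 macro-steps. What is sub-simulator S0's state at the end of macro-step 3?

S0 state at macro-step 3 = 1/2

macro 1: S0 reads c2=1 → after 1×micro: 2; S1 reads c1=3 → after 1×micro: 1; S2 reads c2=1 → after 1×micro: 4 ⇒ (c0=2, c1=1, c2=4)
macro 2: S0 reads c2=4 → after 1×micro: 5; S1 reads c1=1 → after 1×micro: 0; S2 reads c2=4 → after 1×micro: -2 ⇒ (c0=5, c1=0, c2=-2)
macro 3: S0 reads c2=-2 → after 1×micro: 1/2; S1 reads c1=0 → after 1×micro: 0; S2 reads c2=-2 → after 1×micro: 2 ⇒ (c0=1/2, c1=0, c2=2)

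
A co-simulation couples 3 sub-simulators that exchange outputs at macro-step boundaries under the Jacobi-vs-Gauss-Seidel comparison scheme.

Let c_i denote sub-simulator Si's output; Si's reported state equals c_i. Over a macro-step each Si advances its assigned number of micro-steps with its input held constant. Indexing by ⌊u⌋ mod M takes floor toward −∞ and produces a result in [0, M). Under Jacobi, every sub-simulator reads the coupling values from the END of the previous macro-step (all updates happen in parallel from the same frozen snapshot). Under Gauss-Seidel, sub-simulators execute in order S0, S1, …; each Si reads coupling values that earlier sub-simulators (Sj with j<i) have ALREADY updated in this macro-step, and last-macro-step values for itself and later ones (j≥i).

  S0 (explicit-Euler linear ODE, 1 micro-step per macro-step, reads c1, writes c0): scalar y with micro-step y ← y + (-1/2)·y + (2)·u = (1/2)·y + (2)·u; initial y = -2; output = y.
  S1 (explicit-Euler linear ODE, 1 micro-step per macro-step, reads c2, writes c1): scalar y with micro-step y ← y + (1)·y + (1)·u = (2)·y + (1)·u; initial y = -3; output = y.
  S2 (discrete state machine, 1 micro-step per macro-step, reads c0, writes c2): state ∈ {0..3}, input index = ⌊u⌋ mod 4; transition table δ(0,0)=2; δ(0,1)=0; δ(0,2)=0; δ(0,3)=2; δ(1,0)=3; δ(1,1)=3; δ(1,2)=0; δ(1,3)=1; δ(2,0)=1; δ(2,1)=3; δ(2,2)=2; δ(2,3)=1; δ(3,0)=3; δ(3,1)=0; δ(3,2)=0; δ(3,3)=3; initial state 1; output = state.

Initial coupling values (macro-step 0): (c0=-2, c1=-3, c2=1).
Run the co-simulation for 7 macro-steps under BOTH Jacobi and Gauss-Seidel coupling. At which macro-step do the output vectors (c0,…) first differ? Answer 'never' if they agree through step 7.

[Jacobi] macro 1: S0 reads c1=-3 → after 1×micro: -7; S1 reads c2=1 → after 1×micro: -5; S2 reads c0=-2 → after 1×micro: 0 ⇒ (c0=-7, c1=-5, c2=0)
[Jacobi] macro 2: S0 reads c1=-5 → after 1×micro: -27/2; S1 reads c2=0 → after 1×micro: -10; S2 reads c0=-7 → after 1×micro: 0 ⇒ (c0=-27/2, c1=-10, c2=0)
[Jacobi] macro 3: S0 reads c1=-10 → after 1×micro: -107/4; S1 reads c2=0 → after 1×micro: -20; S2 reads c0=-27/2 → after 1×micro: 0 ⇒ (c0=-107/4, c1=-20, c2=0)
[Jacobi] macro 4: S0 reads c1=-20 → after 1×micro: -427/8; S1 reads c2=0 → after 1×micro: -40; S2 reads c0=-107/4 → after 1×micro: 0 ⇒ (c0=-427/8, c1=-40, c2=0)
[Jacobi] macro 5: S0 reads c1=-40 → after 1×micro: -1707/16; S1 reads c2=0 → after 1×micro: -80; S2 reads c0=-427/8 → after 1×micro: 0 ⇒ (c0=-1707/16, c1=-80, c2=0)
[Jacobi] macro 6: S0 reads c1=-80 → after 1×micro: -6827/32; S1 reads c2=0 → after 1×micro: -160; S2 reads c0=-1707/16 → after 1×micro: 0 ⇒ (c0=-6827/32, c1=-160, c2=0)
[Jacobi] macro 7: S0 reads c1=-160 → after 1×micro: -27307/64; S1 reads c2=0 → after 1×micro: -320; S2 reads c0=-6827/32 → after 1×micro: 0 ⇒ (c0=-27307/64, c1=-320, c2=0)
[Gauss-Seidel] macro 1: S0 reads c1=-3 → after 1×micro: -7; S1 reads c2=1 → after 1×micro: -5; S2 reads c0=-7 → after 1×micro: 3 ⇒ (c0=-7, c1=-5, c2=3)
[Gauss-Seidel] macro 2: S0 reads c1=-5 → after 1×micro: -27/2; S1 reads c2=3 → after 1×micro: -7; S2 reads c0=-27/2 → after 1×micro: 0 ⇒ (c0=-27/2, c1=-7, c2=0)
[Gauss-Seidel] macro 3: S0 reads c1=-7 → after 1×micro: -83/4; S1 reads c2=0 → after 1×micro: -14; S2 reads c0=-83/4 → after 1×micro: 2 ⇒ (c0=-83/4, c1=-14, c2=2)
[Gauss-Seidel] macro 4: S0 reads c1=-14 → after 1×micro: -307/8; S1 reads c2=2 → after 1×micro: -26; S2 reads c0=-307/8 → after 1×micro: 3 ⇒ (c0=-307/8, c1=-26, c2=3)
[Gauss-Seidel] macro 5: S0 reads c1=-26 → after 1×micro: -1139/16; S1 reads c2=3 → after 1×micro: -49; S2 reads c0=-1139/16 → after 1×micro: 3 ⇒ (c0=-1139/16, c1=-49, c2=3)
[Gauss-Seidel] macro 6: S0 reads c1=-49 → after 1×micro: -4275/32; S1 reads c2=3 → after 1×micro: -95; S2 reads c0=-4275/32 → after 1×micro: 0 ⇒ (c0=-4275/32, c1=-95, c2=0)
[Gauss-Seidel] macro 7: S0 reads c1=-95 → after 1×micro: -16435/64; S1 reads c2=0 → after 1×micro: -190; S2 reads c0=-16435/64 → after 1×micro: 2 ⇒ (c0=-16435/64, c1=-190, c2=2)

first divergence at macro-step: 1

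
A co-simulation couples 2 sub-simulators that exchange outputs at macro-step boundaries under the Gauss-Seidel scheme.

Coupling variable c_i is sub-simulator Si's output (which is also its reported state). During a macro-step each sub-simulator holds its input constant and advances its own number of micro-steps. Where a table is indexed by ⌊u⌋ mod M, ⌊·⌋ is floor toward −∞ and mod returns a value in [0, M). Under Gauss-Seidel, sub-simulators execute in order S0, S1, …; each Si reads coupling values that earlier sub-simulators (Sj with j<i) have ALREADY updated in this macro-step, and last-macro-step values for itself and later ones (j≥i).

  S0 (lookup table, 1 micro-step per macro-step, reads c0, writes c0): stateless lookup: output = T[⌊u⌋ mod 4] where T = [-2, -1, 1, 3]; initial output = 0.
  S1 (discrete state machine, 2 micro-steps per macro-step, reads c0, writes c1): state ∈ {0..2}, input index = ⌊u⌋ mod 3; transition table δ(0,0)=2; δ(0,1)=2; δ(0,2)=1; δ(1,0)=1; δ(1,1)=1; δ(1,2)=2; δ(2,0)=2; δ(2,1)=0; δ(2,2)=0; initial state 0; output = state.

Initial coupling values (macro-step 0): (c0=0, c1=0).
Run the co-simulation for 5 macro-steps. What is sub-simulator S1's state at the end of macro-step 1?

S1 state at macro-step 1 = 0

macro 1: S0 reads c0=0 → after 1×micro: -2; S1 reads c0=-2 → after 2×micro: 0 ⇒ (c0=-2, c1=0)
macro 2: S0 reads c0=-2 → after 1×micro: 1; S1 reads c0=1 → after 2×micro: 0 ⇒ (c0=1, c1=0)
macro 3: S0 reads c0=1 → after 1×micro: -1; S1 reads c0=-1 → after 2×micro: 2 ⇒ (c0=-1, c1=2)
macro 4: S0 reads c0=-1 → after 1×micro: 3; S1 reads c0=3 → after 2×micro: 2 ⇒ (c0=3, c1=2)
macro 5: S0 reads c0=3 → after 1×micro: 3; S1 reads c0=3 → after 2×micro: 2 ⇒ (c0=3, c1=2)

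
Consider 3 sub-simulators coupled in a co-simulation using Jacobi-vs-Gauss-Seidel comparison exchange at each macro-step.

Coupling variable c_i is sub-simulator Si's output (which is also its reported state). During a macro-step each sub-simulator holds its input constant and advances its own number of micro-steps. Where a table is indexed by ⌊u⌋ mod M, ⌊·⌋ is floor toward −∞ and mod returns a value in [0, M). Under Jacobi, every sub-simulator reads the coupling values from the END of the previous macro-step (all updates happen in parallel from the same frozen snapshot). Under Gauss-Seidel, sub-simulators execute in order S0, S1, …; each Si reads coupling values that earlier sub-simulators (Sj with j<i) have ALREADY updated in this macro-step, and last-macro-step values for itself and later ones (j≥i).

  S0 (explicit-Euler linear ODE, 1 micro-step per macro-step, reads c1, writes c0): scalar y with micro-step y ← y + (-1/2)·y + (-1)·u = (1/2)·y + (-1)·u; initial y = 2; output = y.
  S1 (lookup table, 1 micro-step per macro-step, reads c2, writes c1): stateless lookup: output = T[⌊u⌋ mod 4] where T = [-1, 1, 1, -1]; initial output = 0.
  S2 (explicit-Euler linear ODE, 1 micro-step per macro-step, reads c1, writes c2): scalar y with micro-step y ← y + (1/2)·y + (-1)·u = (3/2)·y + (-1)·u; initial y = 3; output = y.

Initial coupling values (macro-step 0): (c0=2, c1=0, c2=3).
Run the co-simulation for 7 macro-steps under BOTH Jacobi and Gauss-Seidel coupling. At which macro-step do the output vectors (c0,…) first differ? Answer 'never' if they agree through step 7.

first divergence at macro-step: 1

[Jacobi] macro 1: S0 reads c1=0 → after 1×micro: 1; S1 reads c2=3 → after 1×micro: -1; S2 reads c1=0 → after 1×micro: 9/2 ⇒ (c0=1, c1=-1, c2=9/2)
[Jacobi] macro 2: S0 reads c1=-1 → after 1×micro: 3/2; S1 reads c2=9/2 → after 1×micro: -1; S2 reads c1=-1 → after 1×micro: 31/4 ⇒ (c0=3/2, c1=-1, c2=31/4)
[Jacobi] macro 3: S0 reads c1=-1 → after 1×micro: 7/4; S1 reads c2=31/4 → after 1×micro: -1; S2 reads c1=-1 → after 1×micro: 101/8 ⇒ (c0=7/4, c1=-1, c2=101/8)
[Jacobi] macro 4: S0 reads c1=-1 → after 1×micro: 15/8; S1 reads c2=101/8 → after 1×micro: -1; S2 reads c1=-1 → after 1×micro: 319/16 ⇒ (c0=15/8, c1=-1, c2=319/16)
[Jacobi] macro 5: S0 reads c1=-1 → after 1×micro: 31/16; S1 reads c2=319/16 → after 1×micro: -1; S2 reads c1=-1 → after 1×micro: 989/32 ⇒ (c0=31/16, c1=-1, c2=989/32)
[Jacobi] macro 6: S0 reads c1=-1 → after 1×micro: 63/32; S1 reads c2=989/32 → after 1×micro: 1; S2 reads c1=-1 → after 1×micro: 3031/64 ⇒ (c0=63/32, c1=1, c2=3031/64)
[Jacobi] macro 7: S0 reads c1=1 → after 1×micro: -1/64; S1 reads c2=3031/64 → after 1×micro: -1; S2 reads c1=1 → after 1×micro: 8965/128 ⇒ (c0=-1/64, c1=-1, c2=8965/128)
[Gauss-Seidel] macro 1: S0 reads c1=0 → after 1×micro: 1; S1 reads c2=3 → after 1×micro: -1; S2 reads c1=-1 → after 1×micro: 11/2 ⇒ (c0=1, c1=-1, c2=11/2)
[Gauss-Seidel] macro 2: S0 reads c1=-1 → after 1×micro: 3/2; S1 reads c2=11/2 → after 1×micro: 1; S2 reads c1=1 → after 1×micro: 29/4 ⇒ (c0=3/2, c1=1, c2=29/4)
[Gauss-Seidel] macro 3: S0 reads c1=1 → after 1×micro: -1/4; S1 reads c2=29/4 → after 1×micro: -1; S2 reads c1=-1 → after 1×micro: 95/8 ⇒ (c0=-1/4, c1=-1, c2=95/8)
[Gauss-Seidel] macro 4: S0 reads c1=-1 → after 1×micro: 7/8; S1 reads c2=95/8 → after 1×micro: -1; S2 reads c1=-1 → after 1×micro: 301/16 ⇒ (c0=7/8, c1=-1, c2=301/16)
[Gauss-Seidel] macro 5: S0 reads c1=-1 → after 1×micro: 23/16; S1 reads c2=301/16 → after 1×micro: 1; S2 reads c1=1 → after 1×micro: 871/32 ⇒ (c0=23/16, c1=1, c2=871/32)
[Gauss-Seidel] macro 6: S0 reads c1=1 → after 1×micro: -9/32; S1 reads c2=871/32 → after 1×micro: -1; S2 reads c1=-1 → after 1×micro: 2677/64 ⇒ (c0=-9/32, c1=-1, c2=2677/64)
[Gauss-Seidel] macro 7: S0 reads c1=-1 → after 1×micro: 55/64; S1 reads c2=2677/64 → after 1×micro: 1; S2 reads c1=1 → after 1×micro: 7903/128 ⇒ (c0=55/64, c1=1, c2=7903/128)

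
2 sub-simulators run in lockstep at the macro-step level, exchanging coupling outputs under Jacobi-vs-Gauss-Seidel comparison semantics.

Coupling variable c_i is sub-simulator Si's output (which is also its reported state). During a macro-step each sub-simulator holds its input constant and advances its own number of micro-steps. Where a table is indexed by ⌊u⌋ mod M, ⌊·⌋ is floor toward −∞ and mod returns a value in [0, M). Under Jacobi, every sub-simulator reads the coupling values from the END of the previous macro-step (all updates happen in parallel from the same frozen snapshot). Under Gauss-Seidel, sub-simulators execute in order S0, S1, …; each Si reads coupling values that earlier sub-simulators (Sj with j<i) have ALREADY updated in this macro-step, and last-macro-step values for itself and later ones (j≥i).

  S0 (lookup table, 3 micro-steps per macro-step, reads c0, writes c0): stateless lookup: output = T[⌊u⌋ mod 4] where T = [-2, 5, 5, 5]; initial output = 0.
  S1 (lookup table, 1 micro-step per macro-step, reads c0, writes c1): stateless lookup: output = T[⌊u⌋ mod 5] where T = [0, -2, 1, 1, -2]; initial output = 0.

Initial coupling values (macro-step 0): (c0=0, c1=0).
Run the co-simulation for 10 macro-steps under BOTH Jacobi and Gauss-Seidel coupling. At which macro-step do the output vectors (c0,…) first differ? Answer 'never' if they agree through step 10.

[Jacobi] macro 1: S0 reads c0=0 → after 3×micro: -2; S1 reads c0=0 → after 1×micro: 0 ⇒ (c0=-2, c1=0)
[Jacobi] macro 2: S0 reads c0=-2 → after 3×micro: 5; S1 reads c0=-2 → after 1×micro: 1 ⇒ (c0=5, c1=1)
[Jacobi] macro 3: S0 reads c0=5 → after 3×micro: 5; S1 reads c0=5 → after 1×micro: 0 ⇒ (c0=5, c1=0)
[Jacobi] macro 4: S0 reads c0=5 → after 3×micro: 5; S1 reads c0=5 → after 1×micro: 0 ⇒ (c0=5, c1=0)
[Jacobi] macro 5: S0 reads c0=5 → after 3×micro: 5; S1 reads c0=5 → after 1×micro: 0 ⇒ (c0=5, c1=0)
[Jacobi] macro 6: S0 reads c0=5 → after 3×micro: 5; S1 reads c0=5 → after 1×micro: 0 ⇒ (c0=5, c1=0)
[Jacobi] macro 7: S0 reads c0=5 → after 3×micro: 5; S1 reads c0=5 → after 1×micro: 0 ⇒ (c0=5, c1=0)
[Jacobi] macro 8: S0 reads c0=5 → after 3×micro: 5; S1 reads c0=5 → after 1×micro: 0 ⇒ (c0=5, c1=0)
[Jacobi] macro 9: S0 reads c0=5 → after 3×micro: 5; S1 reads c0=5 → after 1×micro: 0 ⇒ (c0=5, c1=0)
[Jacobi] macro 10: S0 reads c0=5 → after 3×micro: 5; S1 reads c0=5 → after 1×micro: 0 ⇒ (c0=5, c1=0)
[Gauss-Seidel] macro 1: S0 reads c0=0 → after 3×micro: -2; S1 reads c0=-2 → after 1×micro: 1 ⇒ (c0=-2, c1=1)
[Gauss-Seidel] macro 2: S0 reads c0=-2 → after 3×micro: 5; S1 reads c0=5 → after 1×micro: 0 ⇒ (c0=5, c1=0)
[Gauss-Seidel] macro 3: S0 reads c0=5 → after 3×micro: 5; S1 reads c0=5 → after 1×micro: 0 ⇒ (c0=5, c1=0)
[Gauss-Seidel] macro 4: S0 reads c0=5 → after 3×micro: 5; S1 reads c0=5 → after 1×micro: 0 ⇒ (c0=5, c1=0)
[Gauss-Seidel] macro 5: S0 reads c0=5 → after 3×micro: 5; S1 reads c0=5 → after 1×micro: 0 ⇒ (c0=5, c1=0)
[Gauss-Seidel] macro 6: S0 reads c0=5 → after 3×micro: 5; S1 reads c0=5 → after 1×micro: 0 ⇒ (c0=5, c1=0)
[Gauss-Seidel] macro 7: S0 reads c0=5 → after 3×micro: 5; S1 reads c0=5 → after 1×micro: 0 ⇒ (c0=5, c1=0)
[Gauss-Seidel] macro 8: S0 reads c0=5 → after 3×micro: 5; S1 reads c0=5 → after 1×micro: 0 ⇒ (c0=5, c1=0)
[Gauss-Seidel] macro 9: S0 reads c0=5 → after 3×micro: 5; S1 reads c0=5 → after 1×micro: 0 ⇒ (c0=5, c1=0)
[Gauss-Seidel] macro 10: S0 reads c0=5 → after 3×micro: 5; S1 reads c0=5 → after 1×micro: 0 ⇒ (c0=5, c1=0)

first divergence at macro-step: 1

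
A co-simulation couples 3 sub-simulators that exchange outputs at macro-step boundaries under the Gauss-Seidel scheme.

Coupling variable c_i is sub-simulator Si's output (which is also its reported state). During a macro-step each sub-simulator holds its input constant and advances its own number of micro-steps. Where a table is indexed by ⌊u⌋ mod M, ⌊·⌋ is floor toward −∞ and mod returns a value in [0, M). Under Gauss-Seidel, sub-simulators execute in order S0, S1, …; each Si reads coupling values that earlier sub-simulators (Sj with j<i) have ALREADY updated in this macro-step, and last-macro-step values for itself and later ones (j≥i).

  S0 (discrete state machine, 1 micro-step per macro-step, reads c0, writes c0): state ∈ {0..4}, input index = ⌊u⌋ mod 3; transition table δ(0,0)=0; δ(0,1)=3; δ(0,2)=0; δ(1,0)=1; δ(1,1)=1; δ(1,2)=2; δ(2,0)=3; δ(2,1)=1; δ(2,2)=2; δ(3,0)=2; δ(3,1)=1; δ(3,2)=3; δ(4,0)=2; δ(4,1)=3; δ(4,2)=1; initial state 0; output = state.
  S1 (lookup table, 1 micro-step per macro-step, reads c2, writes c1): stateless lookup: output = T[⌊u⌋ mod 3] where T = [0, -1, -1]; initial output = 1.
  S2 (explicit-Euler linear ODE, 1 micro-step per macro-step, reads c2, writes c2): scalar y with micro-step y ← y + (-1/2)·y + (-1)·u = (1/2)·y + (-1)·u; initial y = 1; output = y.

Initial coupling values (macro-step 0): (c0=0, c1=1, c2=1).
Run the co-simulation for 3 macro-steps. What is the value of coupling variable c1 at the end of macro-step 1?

c1 at macro-step 1 = -1

macro 1: S0 reads c0=0 → after 1×micro: 0; S1 reads c2=1 → after 1×micro: -1; S2 reads c2=1 → after 1×micro: -1/2 ⇒ (c0=0, c1=-1, c2=-1/2)
macro 2: S0 reads c0=0 → after 1×micro: 0; S1 reads c2=-1/2 → after 1×micro: -1; S2 reads c2=-1/2 → after 1×micro: 1/4 ⇒ (c0=0, c1=-1, c2=1/4)
macro 3: S0 reads c0=0 → after 1×micro: 0; S1 reads c2=1/4 → after 1×micro: 0; S2 reads c2=1/4 → after 1×micro: -1/8 ⇒ (c0=0, c1=0, c2=-1/8)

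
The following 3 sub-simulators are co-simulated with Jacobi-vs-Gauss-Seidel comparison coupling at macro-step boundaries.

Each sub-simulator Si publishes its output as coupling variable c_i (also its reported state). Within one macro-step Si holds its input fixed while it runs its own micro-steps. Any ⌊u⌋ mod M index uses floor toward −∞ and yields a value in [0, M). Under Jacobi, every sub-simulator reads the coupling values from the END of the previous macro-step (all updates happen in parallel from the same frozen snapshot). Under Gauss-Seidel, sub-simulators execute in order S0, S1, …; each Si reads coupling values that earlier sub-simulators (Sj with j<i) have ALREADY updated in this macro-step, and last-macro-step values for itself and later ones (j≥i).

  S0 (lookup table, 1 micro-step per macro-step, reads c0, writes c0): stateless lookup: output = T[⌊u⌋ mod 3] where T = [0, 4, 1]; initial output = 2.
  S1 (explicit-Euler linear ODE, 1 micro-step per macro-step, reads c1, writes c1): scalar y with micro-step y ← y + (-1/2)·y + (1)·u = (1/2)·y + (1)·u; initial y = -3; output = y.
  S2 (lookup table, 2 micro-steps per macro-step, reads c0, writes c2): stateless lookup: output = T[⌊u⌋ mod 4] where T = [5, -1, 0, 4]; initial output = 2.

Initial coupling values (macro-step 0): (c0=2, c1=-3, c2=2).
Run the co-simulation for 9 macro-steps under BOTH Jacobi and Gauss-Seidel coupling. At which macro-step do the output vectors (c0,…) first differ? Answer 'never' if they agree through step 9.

first divergence at macro-step: 1

[Jacobi] macro 1: S0 reads c0=2 → after 1×micro: 1; S1 reads c1=-3 → after 1×micro: -9/2; S2 reads c0=2 → after 2×micro: 0 ⇒ (c0=1, c1=-9/2, c2=0)
[Jacobi] macro 2: S0 reads c0=1 → after 1×micro: 4; S1 reads c1=-9/2 → after 1×micro: -27/4; S2 reads c0=1 → after 2×micro: -1 ⇒ (c0=4, c1=-27/4, c2=-1)
[Jacobi] macro 3: S0 reads c0=4 → after 1×micro: 4; S1 reads c1=-27/4 → after 1×micro: -81/8; S2 reads c0=4 → after 2×micro: 5 ⇒ (c0=4, c1=-81/8, c2=5)
[Jacobi] macro 4: S0 reads c0=4 → after 1×micro: 4; S1 reads c1=-81/8 → after 1×micro: -243/16; S2 reads c0=4 → after 2×micro: 5 ⇒ (c0=4, c1=-243/16, c2=5)
[Jacobi] macro 5: S0 reads c0=4 → after 1×micro: 4; S1 reads c1=-243/16 → after 1×micro: -729/32; S2 reads c0=4 → after 2×micro: 5 ⇒ (c0=4, c1=-729/32, c2=5)
[Jacobi] macro 6: S0 reads c0=4 → after 1×micro: 4; S1 reads c1=-729/32 → after 1×micro: -2187/64; S2 reads c0=4 → after 2×micro: 5 ⇒ (c0=4, c1=-2187/64, c2=5)
[Jacobi] macro 7: S0 reads c0=4 → after 1×micro: 4; S1 reads c1=-2187/64 → after 1×micro: -6561/128; S2 reads c0=4 → after 2×micro: 5 ⇒ (c0=4, c1=-6561/128, c2=5)
[Jacobi] macro 8: S0 reads c0=4 → after 1×micro: 4; S1 reads c1=-6561/128 → after 1×micro: -19683/256; S2 reads c0=4 → after 2×micro: 5 ⇒ (c0=4, c1=-19683/256, c2=5)
[Jacobi] macro 9: S0 reads c0=4 → after 1×micro: 4; S1 reads c1=-19683/256 → after 1×micro: -59049/512; S2 reads c0=4 → after 2×micro: 5 ⇒ (c0=4, c1=-59049/512, c2=5)
[Gauss-Seidel] macro 1: S0 reads c0=2 → after 1×micro: 1; S1 reads c1=-3 → after 1×micro: -9/2; S2 reads c0=1 → after 2×micro: -1 ⇒ (c0=1, c1=-9/2, c2=-1)
[Gauss-Seidel] macro 2: S0 reads c0=1 → after 1×micro: 4; S1 reads c1=-9/2 → after 1×micro: -27/4; S2 reads c0=4 → after 2×micro: 5 ⇒ (c0=4, c1=-27/4, c2=5)
[Gauss-Seidel] macro 3: S0 reads c0=4 → after 1×micro: 4; S1 reads c1=-27/4 → after 1×micro: -81/8; S2 reads c0=4 → after 2×micro: 5 ⇒ (c0=4, c1=-81/8, c2=5)
[Gauss-Seidel] macro 4: S0 reads c0=4 → after 1×micro: 4; S1 reads c1=-81/8 → after 1×micro: -243/16; S2 reads c0=4 → after 2×micro: 5 ⇒ (c0=4, c1=-243/16, c2=5)
[Gauss-Seidel] macro 5: S0 reads c0=4 → after 1×micro: 4; S1 reads c1=-243/16 → after 1×micro: -729/32; S2 reads c0=4 → after 2×micro: 5 ⇒ (c0=4, c1=-729/32, c2=5)
[Gauss-Seidel] macro 6: S0 reads c0=4 → after 1×micro: 4; S1 reads c1=-729/32 → after 1×micro: -2187/64; S2 reads c0=4 → after 2×micro: 5 ⇒ (c0=4, c1=-2187/64, c2=5)
[Gauss-Seidel] macro 7: S0 reads c0=4 → after 1×micro: 4; S1 reads c1=-2187/64 → after 1×micro: -6561/128; S2 reads c0=4 → after 2×micro: 5 ⇒ (c0=4, c1=-6561/128, c2=5)
[Gauss-Seidel] macro 8: S0 reads c0=4 → after 1×micro: 4; S1 reads c1=-6561/128 → after 1×micro: -19683/256; S2 reads c0=4 → after 2×micro: 5 ⇒ (c0=4, c1=-19683/256, c2=5)
[Gauss-Seidel] macro 9: S0 reads c0=4 → after 1×micro: 4; S1 reads c1=-19683/256 → after 1×micro: -59049/512; S2 reads c0=4 → after 2×micro: 5 ⇒ (c0=4, c1=-59049/512, c2=5)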